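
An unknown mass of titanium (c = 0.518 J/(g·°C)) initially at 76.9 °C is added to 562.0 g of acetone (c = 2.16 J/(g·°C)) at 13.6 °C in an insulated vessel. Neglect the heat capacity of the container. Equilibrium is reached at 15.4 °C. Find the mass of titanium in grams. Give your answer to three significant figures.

m = 68.6 g

q_gained = (562.0 × 2.16) × (15.4 − 13.6) = 2185 J
q_lost = m × 0.518 × (76.9 − 15.4) = 31.857 m
m = 2185 / 31.857 = 68.6 g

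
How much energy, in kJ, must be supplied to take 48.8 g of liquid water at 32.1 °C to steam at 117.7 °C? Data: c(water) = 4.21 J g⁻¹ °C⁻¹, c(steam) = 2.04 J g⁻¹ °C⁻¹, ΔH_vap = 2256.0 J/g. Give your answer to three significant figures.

q = 126 kJ

q1 (heat water 32.1→100.0 °C): 48.8 × 4.21 × 67.9 = 13950 J
q2 (vaporize at 100 °C): 48.8 × 2256.0 = 110093 J
q3 (heat steam 100.0→117.7 °C): 48.8 × 2.04 × 17.7 = 1762 J
Total: 13950 + 110093 + 1762 = 125805 J = 126 kJ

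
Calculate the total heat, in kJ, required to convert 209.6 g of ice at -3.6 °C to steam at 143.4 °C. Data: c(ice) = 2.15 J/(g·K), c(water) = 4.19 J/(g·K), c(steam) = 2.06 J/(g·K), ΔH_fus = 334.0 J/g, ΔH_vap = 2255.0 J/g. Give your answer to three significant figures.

q1 (heat ice -3.6→0.0 °C): 209.6 × 2.15 × 3.6 = 1622 J
q2 (melt at 0 °C): 209.6 × 334.0 = 70006 J
q3 (heat water 0.0→100.0 °C): 209.6 × 4.19 × 100.0 = 87822 J
q4 (vaporize at 100 °C): 209.6 × 2255.0 = 472648 J
q5 (heat steam 100.0→143.4 °C): 209.6 × 2.06 × 43.4 = 18739 J
Total: 1622 + 70006 + 87822 + 472648 + 18739 = 650837 J = 651 kJ

q = 651 kJ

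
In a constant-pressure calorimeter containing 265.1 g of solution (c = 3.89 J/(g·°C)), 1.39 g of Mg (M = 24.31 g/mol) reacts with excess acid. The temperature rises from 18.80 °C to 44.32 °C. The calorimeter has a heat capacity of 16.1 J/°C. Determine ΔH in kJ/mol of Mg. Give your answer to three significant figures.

|ΔT| = |44.32 − 18.80| = 25.52 °C
|q_surr| = (265.1 × 3.89 + 16.1) × 25.52 = 1047.339 × 25.52 = 26730 J
n(Mg) = 1.39 / 24.31 = 0.05718 mol
Temperature rose, so q_rxn = −|q_surr| = -26.73 kJ
ΔH = q_rxn / n = -467.47 kJ/mol

ΔH = -467 kJ/mol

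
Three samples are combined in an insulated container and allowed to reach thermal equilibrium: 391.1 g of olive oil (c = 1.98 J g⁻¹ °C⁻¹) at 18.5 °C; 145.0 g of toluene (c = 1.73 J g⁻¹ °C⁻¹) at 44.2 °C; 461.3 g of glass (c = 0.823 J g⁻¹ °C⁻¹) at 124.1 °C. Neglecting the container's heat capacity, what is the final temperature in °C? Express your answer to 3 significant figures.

Σ mᵢcᵢ(T − Tᵢ) = 0  ⇒  T = Σ mᵢcᵢTᵢ / Σ mᵢcᵢ
Σ mᵢcᵢ = 391.1×1.98 + 145.0×1.73 + 461.3×0.823 = 1404.8779
Σ mᵢcᵢTᵢ = 774.378×18.5 + 250.85×44.2 + 379.6499×124.1 = 72528
T = 72528 / 1404.8779 = 51.63 °C

T_f = 51.6 °C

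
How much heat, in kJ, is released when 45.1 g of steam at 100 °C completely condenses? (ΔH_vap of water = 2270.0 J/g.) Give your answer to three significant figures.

q = 102 kJ

q = m × ΔH_vap = 45.1 × 2270.0 = 102400 J = 102 kJ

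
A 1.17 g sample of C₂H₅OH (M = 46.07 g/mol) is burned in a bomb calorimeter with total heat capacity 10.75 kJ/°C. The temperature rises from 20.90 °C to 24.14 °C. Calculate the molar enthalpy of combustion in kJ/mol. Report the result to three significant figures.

ΔH = -1370 kJ/mol

ΔT = 24.14 − 20.90 = 3.24 °C
q_cal = C_cal × ΔT = 10.75 × 3.24 = 34.83 kJ
n = 1.17 / 46.07 = 0.02540 mol
q_rxn = −q_cal = -34.83 kJ
ΔH = -34.83 / 0.02540 = -1371 kJ/mol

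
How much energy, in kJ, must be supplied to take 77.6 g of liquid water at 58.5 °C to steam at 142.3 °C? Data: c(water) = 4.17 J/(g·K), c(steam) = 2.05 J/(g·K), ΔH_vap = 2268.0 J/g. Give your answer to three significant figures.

q1 (heat water 58.5→100.0 °C): 77.6 × 4.17 × 41.5 = 13429 J
q2 (vaporize at 100 °C): 77.6 × 2268.0 = 175997 J
q3 (heat steam 100.0→142.3 °C): 77.6 × 2.05 × 42.3 = 6729 J
Total: 13429 + 175997 + 6729 = 196155 J = 196 kJ

q = 196 kJ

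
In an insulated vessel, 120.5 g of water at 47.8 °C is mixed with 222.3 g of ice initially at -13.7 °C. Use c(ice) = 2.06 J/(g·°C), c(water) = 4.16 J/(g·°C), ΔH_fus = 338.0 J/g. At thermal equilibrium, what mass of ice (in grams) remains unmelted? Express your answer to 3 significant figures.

Heat to warm all ice to 0 °C: 222.3×2.06×13.7 = 6273.8 J
Heat released by water cooling to 0 °C: 120.5×4.16×47.8 = 23961 J
23961 J < 6273.8 + 222.3×338.0 = 81411.2 J, so not all ice melts; final T = 0 °C.
Heat left for melting: 23961 − 6273.8 = 17687.2 J
Mass melted = 17687.2 / 338.0 = 52.33 g
Ice remaining = 222.3 − 52.33 = 169.97 g

m_ice remaining = 170 g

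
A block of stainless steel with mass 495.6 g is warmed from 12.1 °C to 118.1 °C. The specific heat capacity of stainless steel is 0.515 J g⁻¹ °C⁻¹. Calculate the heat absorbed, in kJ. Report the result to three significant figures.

q = 27.1 kJ

q = m c ΔT = 495.6 × 0.515 × (118.1 − 12.1)
q = 495.6 × 0.515 × 106.0 = 27050 J = 27.1 kJ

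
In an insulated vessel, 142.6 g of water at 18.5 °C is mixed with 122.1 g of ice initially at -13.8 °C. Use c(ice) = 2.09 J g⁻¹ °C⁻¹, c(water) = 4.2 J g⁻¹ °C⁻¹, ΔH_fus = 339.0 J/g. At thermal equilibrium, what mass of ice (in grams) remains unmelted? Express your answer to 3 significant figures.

m_ice remaining = 99.8 g

Heat to warm all ice to 0 °C: 122.1×2.09×13.8 = 3521.6 J
Heat released by water cooling to 0 °C: 142.6×4.2×18.5 = 11080 J
11080 J < 3521.6 + 122.1×339.0 = 44913.5 J, so not all ice melts; final T = 0 °C.
Heat left for melting: 11080 − 3521.6 = 7558.4 J
Mass melted = 7558.4 / 339.0 = 22.30 g
Ice remaining = 122.1 − 22.30 = 99.80 g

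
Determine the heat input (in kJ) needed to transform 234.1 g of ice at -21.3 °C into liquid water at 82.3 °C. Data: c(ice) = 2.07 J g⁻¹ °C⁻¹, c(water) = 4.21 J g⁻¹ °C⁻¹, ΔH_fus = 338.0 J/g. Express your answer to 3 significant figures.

q = 171 kJ

q1 (heat ice -21.3→0.0 °C): 234.1 × 2.07 × 21.3 = 10322 J
q2 (melt at 0 °C): 234.1 × 338.0 = 79126 J
q3 (heat water 0.0→82.3 °C): 234.1 × 4.21 × 82.3 = 81112 J
Total: 10322 + 79126 + 81112 = 170560 J = 171 kJ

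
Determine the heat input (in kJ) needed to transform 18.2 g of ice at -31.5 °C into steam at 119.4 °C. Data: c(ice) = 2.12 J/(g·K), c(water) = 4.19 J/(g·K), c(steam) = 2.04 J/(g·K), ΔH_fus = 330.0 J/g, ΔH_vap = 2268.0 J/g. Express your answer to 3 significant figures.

q = 56.8 kJ

q1 (heat ice -31.5→0.0 °C): 18.2 × 2.12 × 31.5 = 1215 J
q2 (melt at 0 °C): 18.2 × 330.0 = 6006 J
q3 (heat water 0.0→100.0 °C): 18.2 × 4.19 × 100.0 = 7626 J
q4 (vaporize at 100 °C): 18.2 × 2268.0 = 41278 J
q5 (heat steam 100.0→119.4 °C): 18.2 × 2.04 × 19.4 = 720 J
Total: 1215 + 6006 + 7626 + 41278 + 720 = 56845 J = 56.8 kJ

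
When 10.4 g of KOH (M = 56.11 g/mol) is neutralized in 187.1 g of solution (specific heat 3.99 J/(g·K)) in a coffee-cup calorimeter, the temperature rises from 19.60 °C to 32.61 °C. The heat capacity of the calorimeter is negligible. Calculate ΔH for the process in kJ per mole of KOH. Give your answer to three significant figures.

|ΔT| = |32.61 − 19.60| = 13.01 °C
|q_surr| = (187.1 × 3.99) × 13.01 = 746.529 × 13.01 = 9712 J
n(KOH) = 10.4 / 56.11 = 0.1854 mol
Temperature rose, so q_rxn = −|q_surr| = -9.712 kJ
ΔH = q_rxn / n = -52.38 kJ/mol

ΔH = -52.4 kJ/mol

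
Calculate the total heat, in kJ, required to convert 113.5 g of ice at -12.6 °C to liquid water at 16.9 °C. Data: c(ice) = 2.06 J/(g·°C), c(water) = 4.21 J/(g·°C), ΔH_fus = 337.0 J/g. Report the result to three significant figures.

q1 (heat ice -12.6→0.0 °C): 113.5 × 2.06 × 12.6 = 2946 J
q2 (melt at 0 °C): 113.5 × 337.0 = 38250 J
q3 (heat water 0.0→16.9 °C): 113.5 × 4.21 × 16.9 = 8075 J
Total: 2946 + 38250 + 8075 = 49271 J = 49.3 kJ

q = 49.3 kJ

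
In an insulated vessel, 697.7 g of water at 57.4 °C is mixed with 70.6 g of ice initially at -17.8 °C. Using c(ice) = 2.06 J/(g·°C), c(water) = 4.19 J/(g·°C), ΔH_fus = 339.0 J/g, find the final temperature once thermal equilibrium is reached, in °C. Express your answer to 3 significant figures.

T_f = 43.9 °C

Heat to bring ice to 0 °C and melt it: q₁ = 70.6×2.06×17.8 + 70.6×339.0 = 26522 J
Heat the water can supply cooling to 0 °C: 697.7×4.19×57.4 = 167801 J > q₁, so all ice melts.
Energy balance: 697.7×4.19×(57.4 − T) = 26522 + 70.6×4.19×(T − 0)
2923.363(57.4 − T) = 26522 + 295.814 T
167801 − 26522 = 3219.177 T
T = 141279 / 3219.177 = 43.89 °C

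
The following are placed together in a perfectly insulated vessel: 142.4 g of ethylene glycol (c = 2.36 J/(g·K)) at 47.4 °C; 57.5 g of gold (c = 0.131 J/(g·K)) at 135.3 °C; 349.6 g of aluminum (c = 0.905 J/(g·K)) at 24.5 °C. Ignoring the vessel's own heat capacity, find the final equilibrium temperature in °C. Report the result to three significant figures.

T_f = 37.4 °C

Σ mᵢcᵢ(T − Tᵢ) = 0  ⇒  T = Σ mᵢcᵢTᵢ / Σ mᵢcᵢ
Σ mᵢcᵢ = 142.4×2.36 + 57.5×0.131 + 349.6×0.905 = 659.9845
Σ mᵢcᵢTᵢ = 336.064×47.4 + 7.5325×135.3 + 316.388×24.5 = 24700
T = 24700 / 659.9845 = 37.43 °C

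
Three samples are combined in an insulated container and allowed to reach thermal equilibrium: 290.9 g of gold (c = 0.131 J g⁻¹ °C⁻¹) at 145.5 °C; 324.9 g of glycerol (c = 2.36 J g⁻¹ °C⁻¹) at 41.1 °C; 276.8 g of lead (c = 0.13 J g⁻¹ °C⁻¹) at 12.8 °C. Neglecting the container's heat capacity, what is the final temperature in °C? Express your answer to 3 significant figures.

Σ mᵢcᵢ(T − Tᵢ) = 0  ⇒  T = Σ mᵢcᵢTᵢ / Σ mᵢcᵢ
Σ mᵢcᵢ = 290.9×0.131 + 324.9×2.36 + 276.8×0.13 = 840.8559
Σ mᵢcᵢTᵢ = 38.1079×145.5 + 766.764×41.1 + 35.984×12.8 = 37519
T = 37519 / 840.8559 = 44.62 °C

T_f = 44.6 °C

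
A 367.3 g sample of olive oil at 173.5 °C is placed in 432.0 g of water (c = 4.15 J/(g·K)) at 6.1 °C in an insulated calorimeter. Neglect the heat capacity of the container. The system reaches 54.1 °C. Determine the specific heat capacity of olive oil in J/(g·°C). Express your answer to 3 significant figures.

c = 1.96 J/(g·°C)

q_gained = (432.0 × 4.15) × (54.1 − 6.1) = 86050 J
q_lost = 367.3 × c × (173.5 − 54.1) = 43855.62 c
Set equal: c = 86050 / 43855.62 = 1.96 J/(g·°C)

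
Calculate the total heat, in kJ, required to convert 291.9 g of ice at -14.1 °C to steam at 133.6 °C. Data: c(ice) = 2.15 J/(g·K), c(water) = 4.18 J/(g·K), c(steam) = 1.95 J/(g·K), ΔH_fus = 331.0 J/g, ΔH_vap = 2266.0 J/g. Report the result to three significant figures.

q1 (heat ice -14.1→0.0 °C): 291.9 × 2.15 × 14.1 = 8849 J
q2 (melt at 0 °C): 291.9 × 331.0 = 96619 J
q3 (heat water 0.0→100.0 °C): 291.9 × 4.18 × 100.0 = 122014 J
q4 (vaporize at 100 °C): 291.9 × 2266.0 = 661445 J
q5 (heat steam 100.0→133.6 °C): 291.9 × 1.95 × 33.6 = 19125 J
Total: 8849 + 96619 + 122014 + 661445 + 19125 = 908052 J = 908 kJ

q = 908 kJ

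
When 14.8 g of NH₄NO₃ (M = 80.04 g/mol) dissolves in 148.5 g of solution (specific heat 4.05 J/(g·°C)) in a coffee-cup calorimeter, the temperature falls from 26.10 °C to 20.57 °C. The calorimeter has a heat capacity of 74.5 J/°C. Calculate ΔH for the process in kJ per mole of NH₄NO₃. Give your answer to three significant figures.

|ΔT| = |20.57 − 26.10| = 5.53 °C
|q_surr| = (148.5 × 4.05 + 74.5) × 5.53 = 675.925 × 5.53 = 3738 J
n(NH₄NO₃) = 14.8 / 80.04 = 0.1849 mol
Temperature fell, so q_rxn = +|q_surr| = 3.738 kJ
ΔH = q_rxn / n = 20.22 kJ/mol

ΔH = 20.2 kJ/mol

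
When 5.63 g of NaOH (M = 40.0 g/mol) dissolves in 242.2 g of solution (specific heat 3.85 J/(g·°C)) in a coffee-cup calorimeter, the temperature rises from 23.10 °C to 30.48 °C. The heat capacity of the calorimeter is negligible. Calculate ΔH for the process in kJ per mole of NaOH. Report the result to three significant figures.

ΔH = -48.9 kJ/mol

|ΔT| = |30.48 − 23.10| = 7.38 °C
|q_surr| = (242.2 × 3.85) × 7.38 = 932.47 × 7.38 = 6882 J
n(NaOH) = 5.63 / 40.0 = 0.1408 mol
Temperature rose, so q_rxn = −|q_surr| = -6.882 kJ
ΔH = q_rxn / n = -48.88 kJ/mol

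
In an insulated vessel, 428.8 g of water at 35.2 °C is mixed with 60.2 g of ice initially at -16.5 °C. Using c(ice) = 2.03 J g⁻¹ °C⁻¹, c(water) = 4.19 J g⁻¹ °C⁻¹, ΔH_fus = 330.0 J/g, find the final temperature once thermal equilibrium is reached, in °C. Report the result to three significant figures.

T_f = 20.2 °C

Heat to bring ice to 0 °C and melt it: q₁ = 60.2×2.03×16.5 + 60.2×330.0 = 21882 J
Heat the water can supply cooling to 0 °C: 428.8×4.19×35.2 = 63242.9 J > q₁, so all ice melts.
Energy balance: 428.8×4.19×(35.2 − T) = 21882 + 60.2×4.19×(T − 0)
1796.672(35.2 − T) = 21882 + 252.238 T
63242.9 − 21882 = 2048.910 T
T = 41360.9 / 2048.910 = 20.19 °C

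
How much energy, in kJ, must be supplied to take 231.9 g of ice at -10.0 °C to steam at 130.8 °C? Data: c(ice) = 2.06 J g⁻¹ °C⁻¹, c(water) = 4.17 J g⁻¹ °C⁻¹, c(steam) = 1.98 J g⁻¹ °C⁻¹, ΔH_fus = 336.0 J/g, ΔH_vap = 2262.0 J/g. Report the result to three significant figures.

q = 718 kJ

q1 (heat ice -10.0→0.0 °C): 231.9 × 2.06 × 10.0 = 4777 J
q2 (melt at 0 °C): 231.9 × 336.0 = 77918 J
q3 (heat water 0.0→100.0 °C): 231.9 × 4.17 × 100.0 = 96702 J
q4 (vaporize at 100 °C): 231.9 × 2262.0 = 524558 J
q5 (heat steam 100.0→130.8 °C): 231.9 × 1.98 × 30.8 = 14142 J
Total: 4777 + 77918 + 96702 + 524558 + 14142 = 718097 J = 718 kJ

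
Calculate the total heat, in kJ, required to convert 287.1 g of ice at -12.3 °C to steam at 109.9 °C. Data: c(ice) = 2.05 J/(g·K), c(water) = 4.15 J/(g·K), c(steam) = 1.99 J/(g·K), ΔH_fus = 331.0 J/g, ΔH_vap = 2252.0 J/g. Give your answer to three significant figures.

q = 874 kJ

q1 (heat ice -12.3→0.0 °C): 287.1 × 2.05 × 12.3 = 7239 J
q2 (melt at 0 °C): 287.1 × 331.0 = 95030 J
q3 (heat water 0.0→100.0 °C): 287.1 × 4.15 × 100.0 = 119147 J
q4 (vaporize at 100 °C): 287.1 × 2252.0 = 646549 J
q5 (heat steam 100.0→109.9 °C): 287.1 × 1.99 × 9.9 = 5656 J
Total: 7239 + 95030 + 119147 + 646549 + 5656 = 873621 J = 874 kJ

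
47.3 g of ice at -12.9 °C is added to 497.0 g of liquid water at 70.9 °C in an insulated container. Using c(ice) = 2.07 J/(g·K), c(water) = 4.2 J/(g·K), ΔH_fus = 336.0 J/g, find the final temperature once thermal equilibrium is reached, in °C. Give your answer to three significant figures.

T_f = 57.2 °C

Heat to bring ice to 0 °C and melt it: q₁ = 47.3×2.07×12.9 + 47.3×336.0 = 17156 J
Heat the water can supply cooling to 0 °C: 497.0×4.2×70.9 = 147997 J > q₁, so all ice melts.
Energy balance: 497.0×4.2×(70.9 − T) = 17156 + 47.3×4.2×(T − 0)
2087.4(70.9 − T) = 17156 + 198.66 T
147997 − 17156 = 2286.06 T
T = 130841 / 2286.06 = 57.23 °C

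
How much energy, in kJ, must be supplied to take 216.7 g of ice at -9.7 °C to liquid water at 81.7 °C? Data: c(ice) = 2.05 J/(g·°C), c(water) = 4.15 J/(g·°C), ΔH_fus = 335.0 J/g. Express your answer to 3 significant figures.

q1 (heat ice -9.7→0.0 °C): 216.7 × 2.05 × 9.7 = 4309 J
q2 (melt at 0 °C): 216.7 × 335.0 = 72595 J
q3 (heat water 0.0→81.7 °C): 216.7 × 4.15 × 81.7 = 73473 J
Total: 4309 + 72595 + 73473 = 150377 J = 150 kJ

q = 150 kJ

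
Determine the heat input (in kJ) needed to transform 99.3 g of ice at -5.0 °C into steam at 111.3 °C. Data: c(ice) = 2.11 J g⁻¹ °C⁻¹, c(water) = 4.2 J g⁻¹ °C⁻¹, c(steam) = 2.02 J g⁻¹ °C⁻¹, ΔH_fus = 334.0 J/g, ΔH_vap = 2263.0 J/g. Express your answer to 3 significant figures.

q1 (heat ice -5.0→0.0 °C): 99.3 × 2.11 × 5.0 = 1048 J
q2 (melt at 0 °C): 99.3 × 334.0 = 33166 J
q3 (heat water 0.0→100.0 °C): 99.3 × 4.2 × 100.0 = 41706 J
q4 (vaporize at 100 °C): 99.3 × 2263.0 = 224716 J
q5 (heat steam 100.0→111.3 °C): 99.3 × 2.02 × 11.3 = 2267 J
Total: 1048 + 33166 + 41706 + 224716 + 2267 = 302903 J = 303 kJ

q = 303 kJ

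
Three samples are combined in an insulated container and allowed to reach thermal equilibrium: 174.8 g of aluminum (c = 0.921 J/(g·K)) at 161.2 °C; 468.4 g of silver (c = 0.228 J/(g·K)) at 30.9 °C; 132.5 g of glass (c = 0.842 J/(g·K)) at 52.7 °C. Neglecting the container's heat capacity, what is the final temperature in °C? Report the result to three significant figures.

T_f = 92.6 °C

Σ mᵢcᵢ(T − Tᵢ) = 0  ⇒  T = Σ mᵢcᵢTᵢ / Σ mᵢcᵢ
Σ mᵢcᵢ = 174.8×0.921 + 468.4×0.228 + 132.5×0.842 = 379.3510
Σ mᵢcᵢTᵢ = 160.9908×161.2 + 106.7952×30.9 + 111.565×52.7 = 35131
T = 35131 / 379.3510 = 92.61 °C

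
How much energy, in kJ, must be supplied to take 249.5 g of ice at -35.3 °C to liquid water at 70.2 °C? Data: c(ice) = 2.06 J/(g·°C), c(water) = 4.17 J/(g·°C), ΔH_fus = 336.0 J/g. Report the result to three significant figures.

q1 (heat ice -35.3→0.0 °C): 249.5 × 2.06 × 35.3 = 18143 J
q2 (melt at 0 °C): 249.5 × 336.0 = 83832 J
q3 (heat water 0.0→70.2 °C): 249.5 × 4.17 × 70.2 = 73037 J
Total: 18143 + 83832 + 73037 = 175012 J = 175 kJ

q = 175 kJ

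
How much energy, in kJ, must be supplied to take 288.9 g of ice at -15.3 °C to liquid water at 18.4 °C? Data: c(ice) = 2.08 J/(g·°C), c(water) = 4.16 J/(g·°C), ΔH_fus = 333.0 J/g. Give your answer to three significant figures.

q1 (heat ice -15.3→0.0 °C): 288.9 × 2.08 × 15.3 = 9194 J
q2 (melt at 0 °C): 288.9 × 333.0 = 96204 J
q3 (heat water 0.0→18.4 °C): 288.9 × 4.16 × 18.4 = 22114 J
Total: 9194 + 96204 + 22114 = 127512 J = 128 kJ

q = 128 kJ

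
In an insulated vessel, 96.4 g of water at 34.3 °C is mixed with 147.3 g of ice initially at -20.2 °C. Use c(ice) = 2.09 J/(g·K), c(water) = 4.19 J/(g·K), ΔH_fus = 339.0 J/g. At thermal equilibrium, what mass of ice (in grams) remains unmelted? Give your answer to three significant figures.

Heat to warm all ice to 0 °C: 147.3×2.09×20.2 = 6218.7 J
Heat released by water cooling to 0 °C: 96.4×4.19×34.3 = 13854 J
13854 J < 6218.7 + 147.3×339.0 = 56153.4 J, so not all ice melts; final T = 0 °C.
Heat left for melting: 13854 − 6218.7 = 7635.3 J
Mass melted = 7635.3 / 339.0 = 22.52 g
Ice remaining = 147.3 − 22.52 = 124.78 g

m_ice remaining = 125 g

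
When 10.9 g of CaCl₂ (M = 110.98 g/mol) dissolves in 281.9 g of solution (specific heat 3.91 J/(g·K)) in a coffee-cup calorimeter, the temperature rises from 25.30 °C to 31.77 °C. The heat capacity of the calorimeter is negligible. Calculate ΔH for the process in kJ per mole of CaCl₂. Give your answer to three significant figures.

ΔH = -72.6 kJ/mol

|ΔT| = |31.77 − 25.30| = 6.47 °C
|q_surr| = (281.9 × 3.91) × 6.47 = 1102.229 × 6.47 = 7131 J
n(CaCl₂) = 10.9 / 110.98 = 0.09822 mol
Temperature rose, so q_rxn = −|q_surr| = -7.131 kJ
ΔH = q_rxn / n = -72.60 kJ/mol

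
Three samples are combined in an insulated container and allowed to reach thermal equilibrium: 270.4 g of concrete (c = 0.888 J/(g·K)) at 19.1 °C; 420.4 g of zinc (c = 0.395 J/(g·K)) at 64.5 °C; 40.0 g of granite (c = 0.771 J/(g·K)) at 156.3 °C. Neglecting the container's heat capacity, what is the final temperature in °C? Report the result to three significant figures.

Σ mᵢcᵢ(T − Tᵢ) = 0  ⇒  T = Σ mᵢcᵢTᵢ / Σ mᵢcᵢ
Σ mᵢcᵢ = 270.4×0.888 + 420.4×0.395 + 40.0×0.771 = 437.0132
Σ mᵢcᵢTᵢ = 240.1152×19.1 + 166.058×64.5 + 30.84×156.3 = 20117
T = 20117 / 437.0132 = 46.03 °C

T_f = 46.0 °C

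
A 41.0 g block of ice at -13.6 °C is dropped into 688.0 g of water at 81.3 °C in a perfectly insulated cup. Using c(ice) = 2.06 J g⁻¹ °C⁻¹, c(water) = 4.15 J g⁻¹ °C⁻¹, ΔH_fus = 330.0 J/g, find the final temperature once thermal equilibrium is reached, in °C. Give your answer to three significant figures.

T_f = 71.9 °C

Heat to bring ice to 0 °C and melt it: q₁ = 41.0×2.06×13.6 + 41.0×330.0 = 14679 J
Heat the water can supply cooling to 0 °C: 688.0×4.15×81.3 = 232128 J > q₁, so all ice melts.
Energy balance: 688.0×4.15×(81.3 − T) = 14679 + 41.0×4.15×(T − 0)
2855.2(81.3 − T) = 14679 + 170.15 T
232128 − 14679 = 3025.35 T
T = 217449 / 3025.35 = 71.88 °C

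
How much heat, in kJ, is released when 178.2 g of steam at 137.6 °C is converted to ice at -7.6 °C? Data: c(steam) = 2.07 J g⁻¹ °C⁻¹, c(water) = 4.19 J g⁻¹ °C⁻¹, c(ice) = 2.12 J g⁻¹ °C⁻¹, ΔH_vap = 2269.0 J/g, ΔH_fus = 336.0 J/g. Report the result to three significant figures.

q1 (cool steam 137.6→100 °C): 178.2 × 2.07 × 37.6 = 13870 J
q2 (condense at 100 °C): 178.2 × 2269.0 = 404336 J
q3 (cool water 100→0 °C): 178.2 × 4.19 × 100.0 = 74666 J
q4 (freeze at 0 °C): 178.2 × 336.0 = 59875 J
q5 (cool ice 0→-7.6 °C): 178.2 × 2.12 × 7.6 = 2871 J
Total: 13870 + 404336 + 74666 + 59875 + 2871 = 555618 J = 556 kJ

q = 556 kJ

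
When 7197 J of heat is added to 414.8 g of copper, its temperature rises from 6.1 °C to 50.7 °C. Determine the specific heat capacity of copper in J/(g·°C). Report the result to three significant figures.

c = q / (m ΔT) = 7197 / (414.8 × 44.6)
c = 7197 / 18500.08 = 0.389 J/(g·°C)

c = 0.389 J/(g·°C)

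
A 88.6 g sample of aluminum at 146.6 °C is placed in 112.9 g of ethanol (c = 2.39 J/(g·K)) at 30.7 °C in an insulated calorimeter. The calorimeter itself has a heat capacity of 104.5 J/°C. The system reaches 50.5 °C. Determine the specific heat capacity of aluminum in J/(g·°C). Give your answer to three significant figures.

q_gained = (112.9 × 2.39 + 104.5) × (50.5 − 30.7) = 7411.8 J
q_lost = 88.6 × c × (146.6 − 50.5) = 8514.46 c
Set equal: c = 7411.8 / 8514.46 = 0.870 J/(g·°C)

c = 0.870 J/(g·°C)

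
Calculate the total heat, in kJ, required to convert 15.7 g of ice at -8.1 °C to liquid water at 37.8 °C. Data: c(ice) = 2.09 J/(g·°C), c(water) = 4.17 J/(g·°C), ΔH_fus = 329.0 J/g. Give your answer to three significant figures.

q1 (heat ice -8.1→0.0 °C): 15.7 × 2.09 × 8.1 = 266 J
q2 (melt at 0 °C): 15.7 × 329.0 = 5165 J
q3 (heat water 0.0→37.8 °C): 15.7 × 4.17 × 37.8 = 2475 J
Total: 266 + 5165 + 2475 = 7906 J = 7.91 kJ

q = 7.91 kJ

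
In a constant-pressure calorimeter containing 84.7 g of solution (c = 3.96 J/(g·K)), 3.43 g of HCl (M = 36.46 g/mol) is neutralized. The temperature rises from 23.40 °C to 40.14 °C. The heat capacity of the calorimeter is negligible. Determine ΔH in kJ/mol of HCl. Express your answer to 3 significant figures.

|ΔT| = |40.14 − 23.40| = 16.74 °C
|q_surr| = (84.7 × 3.96) × 16.74 = 335.412 × 16.74 = 5615 J
n(HCl) = 3.43 / 36.46 = 0.09408 mol
Temperature rose, so q_rxn = −|q_surr| = -5.615 kJ
ΔH = q_rxn / n = -59.68 kJ/mol

ΔH = -59.7 kJ/mol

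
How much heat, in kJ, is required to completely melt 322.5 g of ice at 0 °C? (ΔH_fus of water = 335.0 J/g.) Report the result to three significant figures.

q = m × ΔH_fus = 322.5 × 335.0 = 108000 J = 108 kJ

q = 108 kJ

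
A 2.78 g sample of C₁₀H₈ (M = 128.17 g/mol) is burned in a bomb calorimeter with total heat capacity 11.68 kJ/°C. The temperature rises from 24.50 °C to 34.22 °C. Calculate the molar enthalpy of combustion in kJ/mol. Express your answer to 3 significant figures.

ΔT = 34.22 − 24.50 = 9.72 °C
q_cal = C_cal × ΔT = 11.68 × 9.72 = 113.5296 kJ
n = 2.78 / 128.17 = 0.02169 mol
q_rxn = −q_cal = -113.5296 kJ
ΔH = -113.5296 / 0.02169 = -5234 kJ/mol

ΔH = -5230 kJ/mol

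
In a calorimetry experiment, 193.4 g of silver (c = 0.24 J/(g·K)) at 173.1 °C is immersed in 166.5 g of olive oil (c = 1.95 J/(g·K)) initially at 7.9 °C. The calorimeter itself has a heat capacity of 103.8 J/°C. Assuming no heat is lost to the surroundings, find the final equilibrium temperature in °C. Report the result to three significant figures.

Heat lost by silver = heat gained by olive oil + calorimeter.
(193.4)(0.24)(173.1 − T) = [(166.5)(1.95) + 103.8](T − 7.9)
46.416 (173.1 − T) = 428.475 (T − 7.9)
8034.6 − 46.416 T = 428.475 T − 3385.0
11419.6 = 474.891 T
T = 24.047 °C

T_f = 24.0 °C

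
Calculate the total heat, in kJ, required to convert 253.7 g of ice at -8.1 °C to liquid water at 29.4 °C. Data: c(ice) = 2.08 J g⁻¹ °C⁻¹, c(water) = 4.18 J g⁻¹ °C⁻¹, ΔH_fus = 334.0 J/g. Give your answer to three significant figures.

q1 (heat ice -8.1→0.0 °C): 253.7 × 2.08 × 8.1 = 4274 J
q2 (melt at 0 °C): 253.7 × 334.0 = 84736 J
q3 (heat water 0.0→29.4 °C): 253.7 × 4.18 × 29.4 = 31178 J
Total: 4274 + 84736 + 31178 = 120188 J = 120 kJ

q = 120 kJ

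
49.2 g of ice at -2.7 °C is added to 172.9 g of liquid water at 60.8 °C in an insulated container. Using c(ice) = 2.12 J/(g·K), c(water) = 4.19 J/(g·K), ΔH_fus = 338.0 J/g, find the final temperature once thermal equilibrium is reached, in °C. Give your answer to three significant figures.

Heat to bring ice to 0 °C and melt it: q₁ = 49.2×2.12×2.7 + 49.2×338.0 = 16911 J
Heat the water can supply cooling to 0 °C: 172.9×4.19×60.8 = 44046.6 J > q₁, so all ice melts.
Energy balance: 172.9×4.19×(60.8 − T) = 16911 + 49.2×4.19×(T − 0)
724.451(60.8 − T) = 16911 + 206.148 T
44046.6 − 16911 = 930.599 T
T = 27135.6 / 930.599 = 29.16 °C

T_f = 29.2 °C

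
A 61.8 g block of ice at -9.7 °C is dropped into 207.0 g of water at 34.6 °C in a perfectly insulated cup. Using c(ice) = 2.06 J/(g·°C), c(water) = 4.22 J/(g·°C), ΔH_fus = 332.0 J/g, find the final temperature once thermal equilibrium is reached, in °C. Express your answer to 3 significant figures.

Heat to bring ice to 0 °C and melt it: q₁ = 61.8×2.06×9.7 + 61.8×332.0 = 21752 J
Heat the water can supply cooling to 0 °C: 207.0×4.22×34.6 = 30224.5 J > q₁, so all ice melts.
Energy balance: 207.0×4.22×(34.6 − T) = 21752 + 61.8×4.22×(T − 0)
873.54(34.6 − T) = 21752 + 260.796 T
30224.5 − 21752 = 1134.336 T
T = 8472.5 / 1134.336 = 7.469 °C

T_f = 7.47 °C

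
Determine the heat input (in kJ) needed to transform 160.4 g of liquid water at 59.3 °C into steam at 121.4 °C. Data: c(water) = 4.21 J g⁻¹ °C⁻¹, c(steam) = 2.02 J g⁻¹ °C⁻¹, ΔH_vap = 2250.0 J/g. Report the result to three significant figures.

q = 395 kJ

q1 (heat water 59.3→100.0 °C): 160.4 × 4.21 × 40.7 = 27484 J
q2 (vaporize at 100 °C): 160.4 × 2250.0 = 360900 J
q3 (heat steam 100.0→121.4 °C): 160.4 × 2.02 × 21.4 = 6934 J
Total: 27484 + 360900 + 6934 = 395318 J = 395 kJ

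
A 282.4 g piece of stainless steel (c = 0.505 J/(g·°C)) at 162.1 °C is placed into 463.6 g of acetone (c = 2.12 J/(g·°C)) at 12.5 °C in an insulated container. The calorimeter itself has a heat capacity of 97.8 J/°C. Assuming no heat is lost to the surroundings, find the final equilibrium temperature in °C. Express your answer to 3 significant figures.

T_f = 29.9 °C

Heat lost by stainless steel = heat gained by acetone + calorimeter.
(282.4)(0.505)(162.1 − T) = [(463.6)(2.12) + 97.8](T − 12.5)
142.612 (162.1 − T) = 1080.632 (T − 12.5)
23117 − 142.612 T = 1080.632 T − 13508
36625 = 1223.244 T
T = 29.94 °C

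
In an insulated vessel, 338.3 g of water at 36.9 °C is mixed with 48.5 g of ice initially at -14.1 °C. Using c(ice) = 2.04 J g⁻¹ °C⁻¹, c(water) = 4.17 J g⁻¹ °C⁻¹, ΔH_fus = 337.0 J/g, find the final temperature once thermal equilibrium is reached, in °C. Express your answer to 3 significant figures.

Heat to bring ice to 0 °C and melt it: q₁ = 48.5×2.04×14.1 + 48.5×337.0 = 17740 J
Heat the water can supply cooling to 0 °C: 338.3×4.17×36.9 = 52055.2 J > q₁, so all ice melts.
Energy balance: 338.3×4.17×(36.9 − T) = 17740 + 48.5×4.17×(T − 0)
1410.711(36.9 − T) = 17740 + 202.245 T
52055.2 − 17740 = 1612.956 T
T = 34315.2 / 1612.956 = 21.27 °C

T_f = 21.3 °C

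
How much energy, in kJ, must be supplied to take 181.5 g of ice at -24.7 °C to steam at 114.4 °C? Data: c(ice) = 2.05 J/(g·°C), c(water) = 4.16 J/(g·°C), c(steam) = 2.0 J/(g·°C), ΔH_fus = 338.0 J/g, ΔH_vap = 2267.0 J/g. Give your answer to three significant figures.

q = 563 kJ

q1 (heat ice -24.7→0.0 °C): 181.5 × 2.05 × 24.7 = 9190 J
q2 (melt at 0 °C): 181.5 × 338.0 = 61347 J
q3 (heat water 0.0→100.0 °C): 181.5 × 4.16 × 100.0 = 75504 J
q4 (vaporize at 100 °C): 181.5 × 2267.0 = 411461 J
q5 (heat steam 100.0→114.4 °C): 181.5 × 2.0 × 14.4 = 5227 J
Total: 9190 + 61347 + 75504 + 411461 + 5227 = 562729 J = 563 kJ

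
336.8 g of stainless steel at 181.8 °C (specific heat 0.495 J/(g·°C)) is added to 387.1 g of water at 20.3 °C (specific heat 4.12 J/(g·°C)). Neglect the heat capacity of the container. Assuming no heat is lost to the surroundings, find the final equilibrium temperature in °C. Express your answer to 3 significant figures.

T_f = 35.6 °C

Heat lost by stainless steel = heat gained by water.
(336.8)(0.495)(181.8 − T) = (387.1)(4.12)(T − 20.3)
166.716 (181.8 − T) = 1594.852 (T − 20.3)
30309 − 166.716 T = 1594.852 T − 32375
62684 = 1761.568 T
T = 35.58 °C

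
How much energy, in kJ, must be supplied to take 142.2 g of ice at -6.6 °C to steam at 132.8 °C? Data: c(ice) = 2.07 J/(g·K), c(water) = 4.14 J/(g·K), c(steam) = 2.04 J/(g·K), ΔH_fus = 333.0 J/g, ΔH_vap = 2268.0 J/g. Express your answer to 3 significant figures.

q = 440 kJ

q1 (heat ice -6.6→0.0 °C): 142.2 × 2.07 × 6.6 = 1943 J
q2 (melt at 0 °C): 142.2 × 333.0 = 47353 J
q3 (heat water 0.0→100.0 °C): 142.2 × 4.14 × 100.0 = 58871 J
q4 (vaporize at 100 °C): 142.2 × 2268.0 = 322510 J
q5 (heat steam 100.0→132.8 °C): 142.2 × 2.04 × 32.8 = 9515 J
Total: 1943 + 47353 + 58871 + 322510 + 9515 = 440192 J = 440 kJ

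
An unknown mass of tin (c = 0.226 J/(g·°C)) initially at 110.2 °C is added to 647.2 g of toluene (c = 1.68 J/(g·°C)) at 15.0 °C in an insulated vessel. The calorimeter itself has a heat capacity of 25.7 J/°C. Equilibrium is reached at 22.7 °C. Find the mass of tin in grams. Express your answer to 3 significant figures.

m = 433 g

q_gained = (647.2 × 1.68 + 25.7) × (22.7 − 15.0) = 8570 J
q_lost = m × 0.226 × (110.2 − 22.7) = 19.775 m
m = 8570 / 19.775 = 433 g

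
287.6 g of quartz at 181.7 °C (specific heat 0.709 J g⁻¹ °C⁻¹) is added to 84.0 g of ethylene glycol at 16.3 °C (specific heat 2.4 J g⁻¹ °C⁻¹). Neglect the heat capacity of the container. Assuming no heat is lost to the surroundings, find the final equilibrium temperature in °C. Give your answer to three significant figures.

T_f = 99.5 °C

Heat lost by quartz = heat gained by ethylene glycol.
(287.6)(0.709)(181.7 − T) = (84.0)(2.4)(T − 16.3)
203.9084 (181.7 − T) = 201.6 (T − 16.3)
37050 − 203.9084 T = 201.6 T − 3286.1
40336.1 = 405.5084 T
T = 99.47 °C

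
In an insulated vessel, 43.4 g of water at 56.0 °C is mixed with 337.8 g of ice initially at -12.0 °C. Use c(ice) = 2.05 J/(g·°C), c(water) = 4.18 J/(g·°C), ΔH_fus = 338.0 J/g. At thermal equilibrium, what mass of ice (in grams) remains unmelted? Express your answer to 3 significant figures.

m_ice remaining = 332 g

Heat to warm all ice to 0 °C: 337.8×2.05×12.0 = 8309.9 J
Heat released by water cooling to 0 °C: 43.4×4.18×56.0 = 10159 J
10159 J < 8309.9 + 337.8×338.0 = 122486.3 J, so not all ice melts; final T = 0 °C.
Heat left for melting: 10159 − 8309.9 = 1849.1 J
Mass melted = 1849.1 / 338.0 = 5.471 g
Ice remaining = 337.8 − 5.471 = 332.329 g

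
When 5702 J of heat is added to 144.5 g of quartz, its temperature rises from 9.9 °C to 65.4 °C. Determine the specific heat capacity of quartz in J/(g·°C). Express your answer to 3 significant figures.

c = 0.711 J/(g·°C)

c = q / (m ΔT) = 5702 / (144.5 × 55.5)
c = 5702 / 8019.75 = 0.711 J/(g·°C)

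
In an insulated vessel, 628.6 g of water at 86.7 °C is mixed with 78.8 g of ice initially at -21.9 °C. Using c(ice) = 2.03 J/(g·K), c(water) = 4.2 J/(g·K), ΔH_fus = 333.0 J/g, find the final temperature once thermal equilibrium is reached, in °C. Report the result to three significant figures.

T_f = 67.0 °C

Heat to bring ice to 0 °C and melt it: q₁ = 78.8×2.03×21.9 + 78.8×333.0 = 29744 J
Heat the water can supply cooling to 0 °C: 628.6×4.2×86.7 = 228898 J > q₁, so all ice melts.
Energy balance: 628.6×4.2×(86.7 − T) = 29744 + 78.8×4.2×(T − 0)
2640.12(86.7 − T) = 29744 + 330.96 T
228898 − 29744 = 2971.08 T
T = 199154 / 2971.08 = 67.03 °C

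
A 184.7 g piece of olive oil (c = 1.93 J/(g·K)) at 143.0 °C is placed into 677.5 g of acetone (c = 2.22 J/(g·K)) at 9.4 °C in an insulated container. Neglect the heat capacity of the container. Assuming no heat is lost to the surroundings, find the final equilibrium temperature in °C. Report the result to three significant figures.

T_f = 35.0 °C

Heat lost by olive oil = heat gained by acetone.
(184.7)(1.93)(143.0 − T) = (677.5)(2.22)(T − 9.4)
356.471 (143.0 − T) = 1504.05 (T − 9.4)
50975 − 356.471 T = 1504.05 T − 14138
65113 = 1860.521 T
T = 35.00 °C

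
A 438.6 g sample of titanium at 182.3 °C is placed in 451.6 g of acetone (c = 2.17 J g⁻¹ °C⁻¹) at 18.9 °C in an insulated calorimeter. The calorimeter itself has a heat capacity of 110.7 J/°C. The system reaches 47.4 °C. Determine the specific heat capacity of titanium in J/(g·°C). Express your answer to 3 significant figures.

c = 0.525 J/(g·°C)

q_gained = (451.6 × 2.17 + 110.7) × (47.4 − 18.9) = 31080 J
q_lost = 438.6 × c × (182.3 − 47.4) = 59167.14 c
Set equal: c = 31080 / 59167.14 = 0.525 J/(g·°C)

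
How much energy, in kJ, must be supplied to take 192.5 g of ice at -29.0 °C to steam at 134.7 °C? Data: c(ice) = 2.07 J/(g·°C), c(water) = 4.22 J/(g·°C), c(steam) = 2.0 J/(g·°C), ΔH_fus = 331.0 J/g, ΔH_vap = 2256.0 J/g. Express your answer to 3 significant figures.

q1 (heat ice -29.0→0.0 °C): 192.5 × 2.07 × 29.0 = 11556 J
q2 (melt at 0 °C): 192.5 × 331.0 = 63718 J
q3 (heat water 0.0→100.0 °C): 192.5 × 4.22 × 100.0 = 81235 J
q4 (vaporize at 100 °C): 192.5 × 2256.0 = 434280 J
q5 (heat steam 100.0→134.7 °C): 192.5 × 2.0 × 34.7 = 13360 J
Total: 11556 + 63718 + 81235 + 434280 + 13360 = 604149 J = 604 kJ

q = 604 kJ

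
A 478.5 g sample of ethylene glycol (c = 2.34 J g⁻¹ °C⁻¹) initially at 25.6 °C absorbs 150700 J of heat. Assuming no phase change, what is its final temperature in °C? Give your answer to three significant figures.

ΔT = q / (m c) = 150700 / (478.5 × 2.34) = 134.6 °C
T_f = 25.6 + 134.6 = 160.2 °C

T_f = 160 °C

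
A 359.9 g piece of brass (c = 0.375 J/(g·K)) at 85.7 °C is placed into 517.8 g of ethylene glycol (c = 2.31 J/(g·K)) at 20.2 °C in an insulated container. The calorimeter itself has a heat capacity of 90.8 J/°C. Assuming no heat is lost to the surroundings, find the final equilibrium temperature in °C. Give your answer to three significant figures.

T_f = 26.4 °C

Heat lost by brass = heat gained by ethylene glycol + calorimeter.
(359.9)(0.375)(85.7 − T) = [(517.8)(2.31) + 90.8](T − 20.2)
134.9625 (85.7 − T) = 1286.918 (T − 20.2)
11566 − 134.9625 T = 1286.918 T − 25996
37562 = 1421.8805 T
T = 26.42 °C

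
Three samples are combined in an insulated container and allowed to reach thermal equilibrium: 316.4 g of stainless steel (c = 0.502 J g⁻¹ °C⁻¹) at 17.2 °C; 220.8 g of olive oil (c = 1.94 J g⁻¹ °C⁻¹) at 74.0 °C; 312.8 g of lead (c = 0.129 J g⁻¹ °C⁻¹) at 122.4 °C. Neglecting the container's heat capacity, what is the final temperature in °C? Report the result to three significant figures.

T_f = 62.7 °C

Σ mᵢcᵢ(T − Tᵢ) = 0  ⇒  T = Σ mᵢcᵢTᵢ / Σ mᵢcᵢ
Σ mᵢcᵢ = 316.4×0.502 + 220.8×1.94 + 312.8×0.129 = 627.5360
Σ mᵢcᵢTᵢ = 158.8328×17.2 + 428.352×74.0 + 40.3512×122.4 = 39369
T = 39369 / 627.5360 = 62.74 °C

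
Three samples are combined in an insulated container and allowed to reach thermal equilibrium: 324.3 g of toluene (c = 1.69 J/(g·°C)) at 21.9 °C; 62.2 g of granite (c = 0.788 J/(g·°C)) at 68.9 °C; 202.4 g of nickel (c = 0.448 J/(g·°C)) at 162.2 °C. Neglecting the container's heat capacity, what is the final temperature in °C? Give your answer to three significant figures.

T_f = 43.7 °C

Σ mᵢcᵢ(T − Tᵢ) = 0  ⇒  T = Σ mᵢcᵢTᵢ / Σ mᵢcᵢ
Σ mᵢcᵢ = 324.3×1.69 + 62.2×0.788 + 202.4×0.448 = 687.7558
Σ mᵢcᵢTᵢ = 548.067×21.9 + 49.0136×68.9 + 90.6752×162.2 = 30087
T = 30087 / 687.7558 = 43.747 °C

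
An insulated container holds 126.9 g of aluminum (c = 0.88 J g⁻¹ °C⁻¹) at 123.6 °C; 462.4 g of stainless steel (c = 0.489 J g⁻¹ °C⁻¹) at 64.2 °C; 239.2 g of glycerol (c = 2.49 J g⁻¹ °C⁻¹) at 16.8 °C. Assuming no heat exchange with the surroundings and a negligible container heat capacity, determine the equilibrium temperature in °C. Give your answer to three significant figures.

Σ mᵢcᵢ(T − Tᵢ) = 0  ⇒  T = Σ mᵢcᵢTᵢ / Σ mᵢcᵢ
Σ mᵢcᵢ = 126.9×0.88 + 462.4×0.489 + 239.2×2.49 = 933.3936
Σ mᵢcᵢTᵢ = 111.672×123.6 + 226.1136×64.2 + 595.608×16.8 = 38325
T = 38325 / 933.3936 = 41.06 °C

T_f = 41.1 °C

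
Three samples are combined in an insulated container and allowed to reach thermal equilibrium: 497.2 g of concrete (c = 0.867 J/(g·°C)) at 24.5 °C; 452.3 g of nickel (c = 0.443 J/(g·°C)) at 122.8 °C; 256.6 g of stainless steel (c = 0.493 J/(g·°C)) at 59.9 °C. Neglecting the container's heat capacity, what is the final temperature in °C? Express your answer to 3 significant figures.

Σ mᵢcᵢ(T − Tᵢ) = 0  ⇒  T = Σ mᵢcᵢTᵢ / Σ mᵢcᵢ
Σ mᵢcᵢ = 497.2×0.867 + 452.3×0.443 + 256.6×0.493 = 757.9451
Σ mᵢcᵢTᵢ = 431.0724×24.5 + 200.3689×122.8 + 126.5038×59.9 = 42744
T = 42744 / 757.9451 = 56.39 °C

T_f = 56.4 °C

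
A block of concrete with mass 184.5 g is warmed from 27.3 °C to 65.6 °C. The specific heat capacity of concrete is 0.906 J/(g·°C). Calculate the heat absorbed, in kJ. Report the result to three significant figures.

q = m c ΔT = 184.5 × 0.906 × (65.6 − 27.3)
q = 184.5 × 0.906 × 38.3 = 6402 J = 6.40 kJ

q = 6.40 kJ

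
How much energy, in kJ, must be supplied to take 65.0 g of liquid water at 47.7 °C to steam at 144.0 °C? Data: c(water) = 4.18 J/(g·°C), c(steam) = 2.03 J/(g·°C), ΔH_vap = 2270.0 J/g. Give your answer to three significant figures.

q1 (heat water 47.7→100.0 °C): 65.0 × 4.18 × 52.3 = 14210 J
q2 (vaporize at 100 °C): 65.0 × 2270.0 = 147550 J
q3 (heat steam 100.0→144.0 °C): 65.0 × 2.03 × 44.0 = 5806 J
Total: 14210 + 147550 + 5806 = 167566 J = 168 kJ

q = 168 kJ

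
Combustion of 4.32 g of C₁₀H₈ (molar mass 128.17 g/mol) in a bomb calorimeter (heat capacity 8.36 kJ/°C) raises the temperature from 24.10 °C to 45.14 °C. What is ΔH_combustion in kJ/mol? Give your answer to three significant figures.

ΔT = 45.14 − 24.10 = 21.04 °C
q_cal = C_cal × ΔT = 8.36 × 21.04 = 175.8944 kJ
n = 4.32 / 128.17 = 0.03371 mol
q_rxn = −q_cal = -175.8944 kJ
ΔH = -175.8944 / 0.03371 = -5218 kJ/mol

ΔH = -5220 kJ/mol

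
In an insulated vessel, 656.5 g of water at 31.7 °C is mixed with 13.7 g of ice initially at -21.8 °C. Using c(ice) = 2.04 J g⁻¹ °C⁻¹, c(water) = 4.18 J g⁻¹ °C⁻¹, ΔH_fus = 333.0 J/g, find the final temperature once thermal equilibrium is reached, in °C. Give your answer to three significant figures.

T_f = 29.2 °C

Heat to bring ice to 0 °C and melt it: q₁ = 13.7×2.04×21.8 + 13.7×333.0 = 5171.4 J
Heat the water can supply cooling to 0 °C: 656.5×4.18×31.7 = 86990.2 J > q₁, so all ice melts.
Energy balance: 656.5×4.18×(31.7 − T) = 5171.4 + 13.7×4.18×(T − 0)
2744.17(31.7 − T) = 5171.4 + 57.266 T
86990.2 − 5171.4 = 2801.436 T
T = 81818.8 / 2801.436 = 29.21 °C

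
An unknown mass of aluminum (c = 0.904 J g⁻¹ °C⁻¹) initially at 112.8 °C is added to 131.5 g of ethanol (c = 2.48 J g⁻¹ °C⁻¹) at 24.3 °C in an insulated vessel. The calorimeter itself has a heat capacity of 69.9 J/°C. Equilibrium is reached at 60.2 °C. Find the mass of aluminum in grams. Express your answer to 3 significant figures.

m = 299 g

q_gained = (131.5 × 2.48 + 69.9) × (60.2 − 24.3) = 14220 J
q_lost = m × 0.904 × (112.8 − 60.2) = 47.5504 m
m = 14220 / 47.5504 = 299 g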